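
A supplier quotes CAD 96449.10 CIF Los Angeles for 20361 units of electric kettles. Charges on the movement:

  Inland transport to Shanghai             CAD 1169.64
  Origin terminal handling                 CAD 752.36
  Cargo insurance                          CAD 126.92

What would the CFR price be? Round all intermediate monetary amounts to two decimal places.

Not relevant to the conversion: inland to port, origin terminal — on the seller under both CIF and CFR; already in the CIF price and stays in the CFR price.
From CIF to CFR, the seller no longer bears: insurance.
CFR price = 96449.10 − 126.92 = 96322.18

CFR price: CAD 96322.18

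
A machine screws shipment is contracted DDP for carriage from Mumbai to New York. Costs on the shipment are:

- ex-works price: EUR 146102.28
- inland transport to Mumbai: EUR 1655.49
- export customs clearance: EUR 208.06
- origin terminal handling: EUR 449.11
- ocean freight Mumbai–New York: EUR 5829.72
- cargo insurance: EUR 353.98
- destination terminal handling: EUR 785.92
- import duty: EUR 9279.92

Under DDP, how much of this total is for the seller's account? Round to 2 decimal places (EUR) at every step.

DDP: the seller bears all costs including import duty.
Seller's account: goods 146102.28 + inland to port 1655.49 + export clearance 208.06 + origin terminal 449.11 + freight 5829.72 + insurance 353.98 + destination terminal 785.92 + duty 9279.92 = 164664.48
Buyer's account: 0.00

Seller's account: EUR 164664.48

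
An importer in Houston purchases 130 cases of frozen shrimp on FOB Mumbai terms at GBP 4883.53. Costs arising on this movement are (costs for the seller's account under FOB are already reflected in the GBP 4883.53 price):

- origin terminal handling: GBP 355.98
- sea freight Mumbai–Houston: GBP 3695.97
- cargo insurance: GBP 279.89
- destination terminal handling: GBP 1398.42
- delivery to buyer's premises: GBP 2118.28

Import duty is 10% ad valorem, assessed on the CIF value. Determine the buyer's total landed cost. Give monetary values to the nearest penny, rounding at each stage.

Total landed cost: GBP 13262.03

FOB: the seller bears costs until goods are on board at the origin port; the buyer bears freight, insurance and all costs thereafter.
Already in the invoice (seller's account under FOB): origin terminal — exclude.
CIF value = FOB price + freight + insurance = 4883.53 + 3695.97 + 279.89 = 8859.39
Import duty = 8859.39 × 10% = 885.94
Buyer bears: freight 3695.97 + insurance 279.89 + destination terminal 1398.42 + delivery 2118.28 + duty 885.94 = 8378.50
Landed cost = invoice 4883.53 + 8378.50 = 13262.03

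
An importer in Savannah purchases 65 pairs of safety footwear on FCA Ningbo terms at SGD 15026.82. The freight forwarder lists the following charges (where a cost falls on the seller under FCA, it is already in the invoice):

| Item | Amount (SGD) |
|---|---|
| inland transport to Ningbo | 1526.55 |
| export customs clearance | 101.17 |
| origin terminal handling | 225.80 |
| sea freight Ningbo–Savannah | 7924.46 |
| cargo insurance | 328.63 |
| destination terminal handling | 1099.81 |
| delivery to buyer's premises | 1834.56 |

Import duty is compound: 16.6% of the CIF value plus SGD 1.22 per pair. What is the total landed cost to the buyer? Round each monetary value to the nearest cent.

Total landed cost: SGD 30421.33

FCA: the seller delivers export-cleared goods to the carrier; the buyer bears costs from that point.
Already in the invoice (seller's account under FCA): inland to port, export clearance — exclude.
CIF value = FCA price + origin terminal + freight + insurance = 15026.82 + 225.80 + 7924.46 + 328.63 = 23505.71
Ad valorem component: 23505.71 × 16.6% = 3901.95
Specific component: 65 × 1.22 = 79.30
Import duty = 3901.95 + 79.30 = 3981.25
Buyer bears: origin terminal 225.80 + freight 7924.46 + insurance 328.63 + destination terminal 1099.81 + delivery 1834.56 + duty 3981.25 = 15394.51
Landed cost = invoice 15026.82 + 15394.51 = 30421.33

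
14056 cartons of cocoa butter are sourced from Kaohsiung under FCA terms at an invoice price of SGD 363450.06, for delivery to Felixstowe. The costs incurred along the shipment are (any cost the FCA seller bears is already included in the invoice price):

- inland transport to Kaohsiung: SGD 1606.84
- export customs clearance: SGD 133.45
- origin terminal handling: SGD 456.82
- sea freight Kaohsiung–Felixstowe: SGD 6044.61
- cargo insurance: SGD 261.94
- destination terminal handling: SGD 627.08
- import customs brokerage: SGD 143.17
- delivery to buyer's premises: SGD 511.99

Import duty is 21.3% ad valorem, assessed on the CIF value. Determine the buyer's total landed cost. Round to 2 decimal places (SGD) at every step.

FCA: the seller delivers export-cleared goods to the carrier; the buyer bears costs from that point.
Already in the invoice (seller's account under FCA): inland to port, export clearance — exclude.
CIF value = FCA price + origin terminal + freight + insurance = 363450.06 + 456.82 + 6044.61 + 261.94 = 370213.43
Import duty = 370213.43 × 21.3% = 78855.46
Buyer bears: origin terminal 456.82 + freight 6044.61 + insurance 261.94 + destination terminal 627.08 + brokerage 143.17 + delivery 511.99 + duty 78855.46 = 86901.07
Landed cost = invoice 363450.06 + 86901.07 = 450351.13

Total landed cost: SGD 450351.13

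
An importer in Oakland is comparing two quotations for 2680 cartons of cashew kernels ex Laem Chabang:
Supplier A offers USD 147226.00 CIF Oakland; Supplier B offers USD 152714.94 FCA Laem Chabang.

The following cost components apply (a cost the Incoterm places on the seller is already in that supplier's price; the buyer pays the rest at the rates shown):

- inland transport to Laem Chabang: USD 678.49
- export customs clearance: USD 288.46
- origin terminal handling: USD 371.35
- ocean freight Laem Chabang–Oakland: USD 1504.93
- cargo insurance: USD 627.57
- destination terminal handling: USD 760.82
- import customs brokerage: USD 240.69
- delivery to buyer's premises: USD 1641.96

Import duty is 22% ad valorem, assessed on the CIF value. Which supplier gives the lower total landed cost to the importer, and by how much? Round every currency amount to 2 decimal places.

Supplier A is cheaper by USD 9751.20

Supplier A (CIF):
The CIF price already equals the CIF value: 147226.00
Import duty = 147226.00 × 22% = 32389.72
Buyer bears (A): 760.82 + 240.69 + 1641.96 = 2643.47
Landed cost (A) = invoice 147226.00 + 2643.47 + duty 32389.72 = 182259.19
Supplier B (FCA):
CIF value = FCA price + origin terminal + freight + insurance = 152714.94 + 371.35 + 1504.93 + 627.57 = 155218.79
Import duty = 155218.79 × 22% = 34148.13
Buyer bears (B): 371.35 + 1504.93 + 627.57 + 760.82 + 240.69 + 1641.96 = 5147.32
Landed cost (B) = invoice 152714.94 + 5147.32 + duty 34148.13 = 192010.39
Difference = |182259.19 − 192010.39| = 9751.20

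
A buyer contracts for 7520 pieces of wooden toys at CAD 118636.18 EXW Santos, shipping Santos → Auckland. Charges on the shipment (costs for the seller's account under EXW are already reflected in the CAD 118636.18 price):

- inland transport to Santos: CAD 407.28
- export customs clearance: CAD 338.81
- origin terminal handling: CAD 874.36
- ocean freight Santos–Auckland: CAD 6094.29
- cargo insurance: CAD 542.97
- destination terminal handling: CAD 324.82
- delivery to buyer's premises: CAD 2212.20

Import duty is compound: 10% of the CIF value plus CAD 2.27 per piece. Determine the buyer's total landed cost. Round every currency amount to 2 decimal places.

Total landed cost: CAD 159190.70

EXW: the seller makes goods available at their premises; the buyer bears all onward costs.
CIF value = EXW price + inland to port + export clearance + origin terminal + freight + insurance = 118636.18 + 407.28 + 338.81 + 874.36 + 6094.29 + 542.97 = 126893.89
Ad valorem component: 126893.89 × 10% = 12689.39
Specific component: 7520 × 2.27 = 17070.40
Import duty = 12689.39 + 17070.40 = 29759.79
Buyer bears: inland to port 407.28 + export clearance 338.81 + origin terminal 874.36 + freight 6094.29 + insurance 542.97 + destination terminal 324.82 + delivery 2212.20 + duty 29759.79 = 40554.52
Landed cost = invoice 118636.18 + 40554.52 = 159190.70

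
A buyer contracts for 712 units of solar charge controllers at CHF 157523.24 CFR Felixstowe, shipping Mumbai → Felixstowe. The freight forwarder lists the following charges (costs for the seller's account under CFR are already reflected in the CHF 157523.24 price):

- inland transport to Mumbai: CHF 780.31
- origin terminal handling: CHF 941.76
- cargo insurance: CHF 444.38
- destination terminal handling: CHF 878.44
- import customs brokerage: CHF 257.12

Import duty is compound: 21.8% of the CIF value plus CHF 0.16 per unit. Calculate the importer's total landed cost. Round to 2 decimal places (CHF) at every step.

CFR: the seller pays costs through ocean freight to the destination port, but not insurance.
Already in the invoice (seller's account under CFR): inland to port, origin terminal — exclude.
CIF value = CFR price + insurance = 157523.24 + 444.38 = 157967.62
Ad valorem component: 157967.62 × 21.8% = 34436.94
Specific component: 712 × 0.16 = 113.92
Import duty = 34436.94 + 113.92 = 34550.86
Buyer bears: insurance 444.38 + destination terminal 878.44 + brokerage 257.12 + duty 34550.86 = 36130.80
Landed cost = invoice 157523.24 + 36130.80 = 193654.04

Total landed cost: CHF 193654.04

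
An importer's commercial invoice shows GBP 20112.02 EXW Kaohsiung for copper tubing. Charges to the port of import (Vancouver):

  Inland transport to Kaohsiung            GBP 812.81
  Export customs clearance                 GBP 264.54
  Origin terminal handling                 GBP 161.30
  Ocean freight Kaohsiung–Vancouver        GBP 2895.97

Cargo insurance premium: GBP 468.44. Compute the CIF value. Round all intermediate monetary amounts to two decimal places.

CIF value: GBP 24715.08

CIF = EXW price + pre-shipment costs + freight + insurance
CIF = 20112.02 + 812.81 + 264.54 + 161.30 + 2895.97 + 468.44 = 24715.08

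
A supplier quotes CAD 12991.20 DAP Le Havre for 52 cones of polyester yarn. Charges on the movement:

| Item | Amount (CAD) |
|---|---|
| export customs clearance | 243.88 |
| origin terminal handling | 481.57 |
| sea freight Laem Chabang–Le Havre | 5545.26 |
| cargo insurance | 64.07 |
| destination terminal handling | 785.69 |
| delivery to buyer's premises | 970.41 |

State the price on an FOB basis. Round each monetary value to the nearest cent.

Not relevant to the conversion: origin terminal, export clearance — on the seller under both DAP and FOB; already in the DAP price and stays in the FOB price.
From DAP to FOB, the seller no longer bears: freight, insurance, destination terminal, delivery.
FOB price = 12991.20 − 5545.26 − 64.07 − 785.69 − 970.41 = 5625.77

FOB price: CAD 5625.77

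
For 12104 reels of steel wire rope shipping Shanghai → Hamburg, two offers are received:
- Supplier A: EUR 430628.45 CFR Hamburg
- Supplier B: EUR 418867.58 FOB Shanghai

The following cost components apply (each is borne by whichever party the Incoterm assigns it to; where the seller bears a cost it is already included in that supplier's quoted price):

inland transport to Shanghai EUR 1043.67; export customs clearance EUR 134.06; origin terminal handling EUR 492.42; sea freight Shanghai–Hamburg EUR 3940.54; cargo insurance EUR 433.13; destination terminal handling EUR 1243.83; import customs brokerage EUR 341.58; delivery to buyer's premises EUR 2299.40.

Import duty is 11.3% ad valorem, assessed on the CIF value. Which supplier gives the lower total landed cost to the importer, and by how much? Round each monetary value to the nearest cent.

Supplier B is cheaper by EUR 8704.03

Supplier A (CFR):
CIF value = CFR price + insurance = 430628.45 + 433.13 = 431061.58
Import duty = 431061.58 × 11.3% = 48709.96
Buyer bears (A): 433.13 + 1243.83 + 341.58 + 2299.40 = 4317.94
Landed cost (A) = invoice 430628.45 + 4317.94 + duty 48709.96 = 483656.35
Supplier B (FOB):
CIF value = FOB price + freight + insurance = 418867.58 + 3940.54 + 433.13 = 423241.25
Import duty = 423241.25 × 11.3% = 47826.26
Buyer bears (B): 3940.54 + 433.13 + 1243.83 + 341.58 + 2299.40 = 8258.48
Landed cost (B) = invoice 418867.58 + 8258.48 + duty 47826.26 = 474952.32
Difference = |483656.35 − 474952.32| = 8704.03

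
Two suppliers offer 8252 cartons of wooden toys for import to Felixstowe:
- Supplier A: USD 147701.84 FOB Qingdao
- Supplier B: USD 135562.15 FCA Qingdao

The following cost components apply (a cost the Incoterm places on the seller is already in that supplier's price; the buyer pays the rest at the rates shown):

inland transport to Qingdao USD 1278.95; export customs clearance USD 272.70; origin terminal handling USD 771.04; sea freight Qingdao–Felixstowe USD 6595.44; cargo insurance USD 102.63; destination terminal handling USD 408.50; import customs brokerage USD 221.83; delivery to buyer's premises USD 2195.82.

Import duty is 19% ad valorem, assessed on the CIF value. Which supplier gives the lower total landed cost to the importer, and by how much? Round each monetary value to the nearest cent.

Supplier B is cheaper by USD 13528.69

Supplier A (FOB):
CIF value = FOB price + freight + insurance = 147701.84 + 6595.44 + 102.63 = 154399.91
Import duty = 154399.91 × 19% = 29335.98
Buyer bears (A): 6595.44 + 102.63 + 408.50 + 221.83 + 2195.82 = 9524.22
Landed cost (A) = invoice 147701.84 + 9524.22 + duty 29335.98 = 186562.04
Supplier B (FCA):
CIF value = FCA price + origin terminal + freight + insurance = 135562.15 + 771.04 + 6595.44 + 102.63 = 143031.26
Import duty = 143031.26 × 19% = 27175.94
Buyer bears (B): 771.04 + 6595.44 + 102.63 + 408.50 + 221.83 + 2195.82 = 10295.26
Landed cost (B) = invoice 135562.15 + 10295.26 + duty 27175.94 = 173033.35
Difference = |186562.04 − 173033.35| = 13528.69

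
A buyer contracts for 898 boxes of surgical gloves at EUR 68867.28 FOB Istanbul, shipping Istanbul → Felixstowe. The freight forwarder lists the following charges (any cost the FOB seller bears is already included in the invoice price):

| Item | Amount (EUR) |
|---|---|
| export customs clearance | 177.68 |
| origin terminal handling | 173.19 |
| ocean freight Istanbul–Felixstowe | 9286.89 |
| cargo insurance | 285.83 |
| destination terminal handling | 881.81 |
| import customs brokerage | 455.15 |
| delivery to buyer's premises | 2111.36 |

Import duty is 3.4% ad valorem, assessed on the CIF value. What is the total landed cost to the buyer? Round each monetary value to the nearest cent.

FOB: the seller bears costs until goods are on board at the origin port; the buyer bears freight, insurance and all costs thereafter.
Already in the invoice (seller's account under FOB): export clearance, origin terminal — exclude.
CIF value = FOB price + freight + insurance = 68867.28 + 9286.89 + 285.83 = 78440.00
Import duty = 78440.00 × 3.4% = 2666.96
Buyer bears: freight 9286.89 + insurance 285.83 + destination terminal 881.81 + brokerage 455.15 + delivery 2111.36 + duty 2666.96 = 15688.00
Landed cost = invoice 68867.28 + 15688.00 = 84555.28

Total landed cost: EUR 84555.28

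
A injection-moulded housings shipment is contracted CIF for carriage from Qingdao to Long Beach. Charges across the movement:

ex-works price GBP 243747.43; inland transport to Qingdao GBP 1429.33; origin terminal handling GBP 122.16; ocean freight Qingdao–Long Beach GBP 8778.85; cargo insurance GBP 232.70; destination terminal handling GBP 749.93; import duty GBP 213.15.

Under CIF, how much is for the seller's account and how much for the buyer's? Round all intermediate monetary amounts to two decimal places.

Seller: GBP 254310.47; buyer: GBP 963.08

CIF: the seller pays costs through ocean freight and marine insurance to the destination port.
Seller's account: goods 243747.43 + inland to port 1429.33 + origin terminal 122.16 + freight 8778.85 + insurance 232.70 = 254310.47
Buyer's account: destination terminal 749.93 + duty 213.15 = 963.08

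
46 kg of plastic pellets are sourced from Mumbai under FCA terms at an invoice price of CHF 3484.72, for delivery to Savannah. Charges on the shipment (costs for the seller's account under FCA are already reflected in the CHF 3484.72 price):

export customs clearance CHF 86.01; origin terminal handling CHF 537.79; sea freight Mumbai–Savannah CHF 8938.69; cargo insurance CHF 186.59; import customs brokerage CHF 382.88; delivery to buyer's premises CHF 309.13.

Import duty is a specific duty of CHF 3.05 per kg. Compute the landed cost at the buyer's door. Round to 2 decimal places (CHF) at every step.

Total landed cost: CHF 13980.10

FCA: the seller delivers export-cleared goods to the carrier; the buyer bears costs from that point.
Already in the invoice (seller's account under FCA): export clearance — exclude.
CIF value = FCA price + origin terminal + freight + insurance = 3484.72 + 537.79 + 8938.69 + 186.59 = 13147.79
Import duty = 46 × 3.05 = 140.30
Buyer bears: origin terminal 537.79 + freight 8938.69 + insurance 186.59 + brokerage 382.88 + delivery 309.13 + duty 140.30 = 10495.38
Landed cost = invoice 3484.72 + 10495.38 = 13980.10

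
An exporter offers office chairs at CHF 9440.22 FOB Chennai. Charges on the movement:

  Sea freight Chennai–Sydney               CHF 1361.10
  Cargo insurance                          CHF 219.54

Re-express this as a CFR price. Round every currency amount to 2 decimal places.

Not relevant to the conversion: insurance — on the buyer under both terms; not part of either seller's price.
From FOB to CFR, the seller additionally bears: freight.
CFR price = 9440.22 + 1361.10 = 10801.32

CFR price: CHF 10801.32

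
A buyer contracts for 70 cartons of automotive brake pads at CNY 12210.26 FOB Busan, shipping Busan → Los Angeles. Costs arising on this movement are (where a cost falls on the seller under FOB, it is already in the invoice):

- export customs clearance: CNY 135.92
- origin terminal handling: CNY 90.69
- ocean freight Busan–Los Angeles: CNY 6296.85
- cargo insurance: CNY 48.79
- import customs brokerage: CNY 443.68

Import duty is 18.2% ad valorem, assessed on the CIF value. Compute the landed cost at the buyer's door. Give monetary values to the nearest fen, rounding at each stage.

Total landed cost: CNY 22376.75

FOB: the seller bears costs until goods are on board at the origin port; the buyer bears freight, insurance and all costs thereafter.
Already in the invoice (seller's account under FOB): export clearance, origin terminal — exclude.
CIF value = FOB price + freight + insurance = 12210.26 + 6296.85 + 48.79 = 18555.90
Import duty = 18555.90 × 18.2% = 3377.17
Buyer bears: freight 6296.85 + insurance 48.79 + brokerage 443.68 + duty 3377.17 = 10166.49
Landed cost = invoice 12210.26 + 10166.49 = 22376.75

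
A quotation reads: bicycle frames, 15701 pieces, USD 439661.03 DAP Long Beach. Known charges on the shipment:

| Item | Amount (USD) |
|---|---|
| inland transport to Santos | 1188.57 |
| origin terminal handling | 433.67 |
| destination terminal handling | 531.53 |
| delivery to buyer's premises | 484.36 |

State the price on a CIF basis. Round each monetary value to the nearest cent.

CIF price: USD 438645.14

Not relevant to the conversion: origin terminal, inland to port — on the seller under both DAP and CIF; already in the DAP price and stays in the CIF price.
From DAP to CIF, the seller no longer bears: destination terminal, delivery.
CIF price = 439661.03 − 531.53 − 484.36 = 438645.14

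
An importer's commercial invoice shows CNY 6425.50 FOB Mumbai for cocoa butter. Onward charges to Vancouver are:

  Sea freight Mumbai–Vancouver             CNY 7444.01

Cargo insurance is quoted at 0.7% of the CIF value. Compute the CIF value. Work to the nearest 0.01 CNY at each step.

Let C be the CIF value. C = FOB price + freight + 0.7% × C
C − 0.7% × C = 6425.50 + 7444.01
0.993 × C = 13869.51
C = 13869.51 / 0.993 = 13967.28
Insurance premium = 0.7% × 13967.28 = 97.77

CIF value: CNY 13967.28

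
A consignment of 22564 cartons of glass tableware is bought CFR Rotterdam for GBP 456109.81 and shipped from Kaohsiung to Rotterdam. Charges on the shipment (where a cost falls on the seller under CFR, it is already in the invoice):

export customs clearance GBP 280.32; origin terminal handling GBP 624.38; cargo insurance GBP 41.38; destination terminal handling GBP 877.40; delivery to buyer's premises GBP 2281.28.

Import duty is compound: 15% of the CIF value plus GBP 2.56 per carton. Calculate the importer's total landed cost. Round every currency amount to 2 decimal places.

Total landed cost: GBP 585496.39

CFR: the seller pays costs through ocean freight to the destination port, but not insurance.
Already in the invoice (seller's account under CFR): export clearance, origin terminal — exclude.
CIF value = CFR price + insurance = 456109.81 + 41.38 = 456151.19
Ad valorem component: 456151.19 × 15% = 68422.68
Specific component: 22564 × 2.56 = 57763.84
Import duty = 68422.68 + 57763.84 = 126186.52
Buyer bears: insurance 41.38 + destination terminal 877.40 + delivery 2281.28 + duty 126186.52 = 129386.58
Landed cost = invoice 456109.81 + 129386.58 = 585496.39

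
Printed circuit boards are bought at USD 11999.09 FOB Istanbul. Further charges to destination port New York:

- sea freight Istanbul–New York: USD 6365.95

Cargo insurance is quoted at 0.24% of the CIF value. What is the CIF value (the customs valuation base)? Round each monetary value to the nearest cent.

CIF value: USD 18409.22

Let C be the CIF value. C = FOB price + freight + 0.24% × C
C − 0.24% × C = 11999.09 + 6365.95
0.9976 × C = 18365.04
C = 18365.04 / 0.9976 = 18409.22
Insurance premium = 0.24% × 18409.22 = 44.18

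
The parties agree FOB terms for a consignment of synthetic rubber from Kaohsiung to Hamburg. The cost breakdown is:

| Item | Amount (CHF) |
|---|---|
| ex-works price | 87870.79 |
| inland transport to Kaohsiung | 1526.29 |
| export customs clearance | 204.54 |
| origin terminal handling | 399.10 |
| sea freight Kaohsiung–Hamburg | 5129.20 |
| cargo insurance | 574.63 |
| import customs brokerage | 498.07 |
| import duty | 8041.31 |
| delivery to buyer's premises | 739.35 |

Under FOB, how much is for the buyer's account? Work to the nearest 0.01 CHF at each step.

Buyer's account: CHF 14982.56

FOB: the seller bears costs until goods are on board at the origin port; the buyer bears freight, insurance and all costs thereafter.
Seller's account: goods 87870.79 + inland to port 1526.29 + export clearance 204.54 + origin terminal 399.10 = 90000.72
Buyer's account: freight 5129.20 + insurance 574.63 + brokerage 498.07 + duty 8041.31 + delivery 739.35 = 14982.56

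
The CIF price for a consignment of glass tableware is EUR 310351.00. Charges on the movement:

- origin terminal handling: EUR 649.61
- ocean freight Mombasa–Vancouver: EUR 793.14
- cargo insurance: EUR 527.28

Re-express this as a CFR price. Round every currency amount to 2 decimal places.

Not relevant to the conversion: freight, origin terminal — on the seller under both CIF and CFR; already in the CIF price and stays in the CFR price.
From CIF to CFR, the seller no longer bears: insurance.
CFR price = 310351.00 − 527.28 = 309823.72

CFR price: EUR 309823.72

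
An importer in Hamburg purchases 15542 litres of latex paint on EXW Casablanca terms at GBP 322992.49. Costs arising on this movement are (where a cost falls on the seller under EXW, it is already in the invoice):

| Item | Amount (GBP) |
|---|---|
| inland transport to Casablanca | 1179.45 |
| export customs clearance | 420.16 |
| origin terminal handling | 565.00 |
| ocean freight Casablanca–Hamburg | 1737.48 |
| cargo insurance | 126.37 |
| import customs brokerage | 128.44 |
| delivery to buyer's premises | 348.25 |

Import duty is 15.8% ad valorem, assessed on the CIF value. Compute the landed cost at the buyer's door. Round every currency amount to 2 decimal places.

EXW: the seller makes goods available at their premises; the buyer bears all onward costs.
CIF value = EXW price + inland to port + export clearance + origin terminal + freight + insurance = 322992.49 + 1179.45 + 420.16 + 565.00 + 1737.48 + 126.37 = 327020.95
Import duty = 327020.95 × 15.8% = 51669.31
Buyer bears: inland to port 1179.45 + export clearance 420.16 + origin terminal 565.00 + freight 1737.48 + insurance 126.37 + brokerage 128.44 + delivery 348.25 + duty 51669.31 = 56174.46
Landed cost = invoice 322992.49 + 56174.46 = 379166.95

Total landed cost: GBP 379166.95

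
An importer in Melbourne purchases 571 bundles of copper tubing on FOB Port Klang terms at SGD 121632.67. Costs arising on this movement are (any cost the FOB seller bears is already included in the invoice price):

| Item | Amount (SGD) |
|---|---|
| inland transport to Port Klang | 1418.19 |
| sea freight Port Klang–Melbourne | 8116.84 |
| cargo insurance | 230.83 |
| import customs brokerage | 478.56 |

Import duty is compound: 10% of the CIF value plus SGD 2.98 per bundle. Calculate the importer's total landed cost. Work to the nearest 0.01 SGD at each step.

FOB: the seller bears costs until goods are on board at the origin port; the buyer bears freight, insurance and all costs thereafter.
Already in the invoice (seller's account under FOB): inland to port — exclude.
CIF value = FOB price + freight + insurance = 121632.67 + 8116.84 + 230.83 = 129980.34
Ad valorem component: 129980.34 × 10% = 12998.03
Specific component: 571 × 2.98 = 1701.58
Import duty = 12998.03 + 1701.58 = 14699.61
Buyer bears: freight 8116.84 + insurance 230.83 + brokerage 478.56 + duty 14699.61 = 23525.84
Landed cost = invoice 121632.67 + 23525.84 = 145158.51

Total landed cost: SGD 145158.51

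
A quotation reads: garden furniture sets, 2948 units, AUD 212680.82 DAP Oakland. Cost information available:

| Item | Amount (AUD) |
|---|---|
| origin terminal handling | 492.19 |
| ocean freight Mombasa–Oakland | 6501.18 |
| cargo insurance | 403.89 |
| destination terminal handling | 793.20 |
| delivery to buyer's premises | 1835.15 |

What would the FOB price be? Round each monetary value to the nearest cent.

Not relevant to the conversion: origin terminal — on the seller under both DAP and FOB; already in the DAP price and stays in the FOB price.
From DAP to FOB, the seller no longer bears: freight, insurance, destination terminal, delivery.
FOB price = 212680.82 − 6501.18 − 403.89 − 793.20 − 1835.15 = 203147.40

FOB price: AUD 203147.40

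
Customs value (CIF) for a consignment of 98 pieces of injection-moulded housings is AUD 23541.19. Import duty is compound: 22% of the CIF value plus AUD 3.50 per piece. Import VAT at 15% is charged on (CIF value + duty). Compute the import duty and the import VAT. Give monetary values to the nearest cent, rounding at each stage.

Ad valorem component: 23541.19 × 22% = 5179.06
Specific component: 98 × 3.50 = 343.00
Import duty = 5179.06 + 343.00 = 5522.06
VAT base = CIF + duty = 23541.19 + 5522.06 = 29063.25
Import VAT = 29063.25 × 15% = 4359.49

Import duty: AUD 5522.06; import VAT: AUD 4359.49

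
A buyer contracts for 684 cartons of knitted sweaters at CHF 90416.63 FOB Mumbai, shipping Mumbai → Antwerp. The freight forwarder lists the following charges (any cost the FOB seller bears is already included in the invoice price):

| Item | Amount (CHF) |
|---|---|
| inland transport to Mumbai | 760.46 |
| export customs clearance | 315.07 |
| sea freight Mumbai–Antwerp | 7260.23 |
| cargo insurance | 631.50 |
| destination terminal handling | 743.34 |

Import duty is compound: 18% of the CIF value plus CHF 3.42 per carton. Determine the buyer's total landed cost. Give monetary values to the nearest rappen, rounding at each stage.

Total landed cost: CHF 119086.48

FOB: the seller bears costs until goods are on board at the origin port; the buyer bears freight, insurance and all costs thereafter.
Already in the invoice (seller's account under FOB): inland to port, export clearance — exclude.
CIF value = FOB price + freight + insurance = 90416.63 + 7260.23 + 631.50 = 98308.36
Ad valorem component: 98308.36 × 18% = 17695.50
Specific component: 684 × 3.42 = 2339.28
Import duty = 17695.50 + 2339.28 = 20034.78
Buyer bears: freight 7260.23 + insurance 631.50 + destination terminal 743.34 + duty 20034.78 = 28669.85
Landed cost = invoice 90416.63 + 28669.85 = 119086.48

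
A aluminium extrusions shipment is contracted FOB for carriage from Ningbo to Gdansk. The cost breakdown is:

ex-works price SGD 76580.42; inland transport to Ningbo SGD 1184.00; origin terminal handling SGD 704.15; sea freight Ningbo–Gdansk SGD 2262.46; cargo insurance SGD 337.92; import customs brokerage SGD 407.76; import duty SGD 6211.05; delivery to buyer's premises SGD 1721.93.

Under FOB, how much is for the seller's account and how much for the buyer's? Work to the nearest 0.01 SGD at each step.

FOB: the seller bears costs until goods are on board at the origin port; the buyer bears freight, insurance and all costs thereafter.
Seller's account: goods 76580.42 + inland to port 1184.00 + origin terminal 704.15 = 78468.57
Buyer's account: freight 2262.46 + insurance 337.92 + brokerage 407.76 + duty 6211.05 + delivery 1721.93 = 10941.12

Seller: SGD 78468.57; buyer: SGD 10941.12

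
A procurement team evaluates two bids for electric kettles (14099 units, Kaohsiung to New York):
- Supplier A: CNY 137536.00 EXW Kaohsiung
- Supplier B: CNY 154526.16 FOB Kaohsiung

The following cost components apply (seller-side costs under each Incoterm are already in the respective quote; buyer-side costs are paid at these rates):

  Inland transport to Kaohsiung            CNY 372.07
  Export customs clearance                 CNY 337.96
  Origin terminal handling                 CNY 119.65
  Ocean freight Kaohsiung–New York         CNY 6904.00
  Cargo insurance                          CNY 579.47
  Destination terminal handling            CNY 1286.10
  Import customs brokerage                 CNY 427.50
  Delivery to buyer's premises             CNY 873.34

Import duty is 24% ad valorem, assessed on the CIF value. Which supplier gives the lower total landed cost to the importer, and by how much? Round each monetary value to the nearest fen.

Supplier A is cheaper by CNY 20038.99

Supplier A (EXW):
CIF value = EXW price + inland to port + export clearance + origin terminal + freight + insurance = 137536.00 + 372.07 + 337.96 + 119.65 + 6904.00 + 579.47 = 145849.15
Import duty = 145849.15 × 24% = 35003.80
Buyer bears (A): 372.07 + 337.96 + 119.65 + 6904.00 + 579.47 + 1286.10 + 427.50 + 873.34 = 10900.09
Landed cost (A) = invoice 137536.00 + 10900.09 + duty 35003.80 = 183439.89
Supplier B (FOB):
CIF value = FOB price + freight + insurance = 154526.16 + 6904.00 + 579.47 = 162009.63
Import duty = 162009.63 × 24% = 38882.31
Buyer bears (B): 6904.00 + 579.47 + 1286.10 + 427.50 + 873.34 = 10070.41
Landed cost (B) = invoice 154526.16 + 10070.41 + duty 38882.31 = 203478.88
Difference = |183439.89 − 203478.88| = 20038.99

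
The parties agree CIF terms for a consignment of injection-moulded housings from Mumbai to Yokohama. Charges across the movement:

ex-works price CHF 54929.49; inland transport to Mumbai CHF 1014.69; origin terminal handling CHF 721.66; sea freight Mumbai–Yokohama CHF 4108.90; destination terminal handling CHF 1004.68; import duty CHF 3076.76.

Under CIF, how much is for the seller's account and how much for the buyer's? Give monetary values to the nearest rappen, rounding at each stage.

Seller: CHF 60774.74; buyer: CHF 4081.44

CIF: the seller pays costs through ocean freight and marine insurance to the destination port.
Seller's account: goods 54929.49 + inland to port 1014.69 + origin terminal 721.66 + freight 4108.90 = 60774.74
Buyer's account: destination terminal 1004.68 + duty 3076.76 = 4081.44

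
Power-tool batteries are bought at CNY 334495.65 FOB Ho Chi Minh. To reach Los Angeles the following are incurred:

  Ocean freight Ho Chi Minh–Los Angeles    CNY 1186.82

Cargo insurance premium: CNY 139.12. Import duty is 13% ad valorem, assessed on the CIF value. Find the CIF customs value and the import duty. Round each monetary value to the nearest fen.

CIF value: CNY 335821.59; import duty: CNY 43656.81

CIF = FOB price + freight + insurance
CIF = 334495.65 + 1186.82 + 139.12 = 335821.59
Import duty = 335821.59 × 13% = 43656.81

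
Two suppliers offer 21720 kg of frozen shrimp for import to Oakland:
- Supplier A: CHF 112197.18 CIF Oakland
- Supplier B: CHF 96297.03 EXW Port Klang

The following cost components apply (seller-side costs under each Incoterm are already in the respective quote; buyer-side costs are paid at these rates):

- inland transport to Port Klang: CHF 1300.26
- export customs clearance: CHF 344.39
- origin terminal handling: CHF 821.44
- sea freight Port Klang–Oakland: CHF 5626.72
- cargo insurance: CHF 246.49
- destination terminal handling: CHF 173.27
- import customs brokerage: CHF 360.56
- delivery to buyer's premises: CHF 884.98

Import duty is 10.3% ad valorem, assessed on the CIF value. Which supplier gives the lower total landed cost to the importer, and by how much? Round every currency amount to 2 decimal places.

Supplier B is cheaper by CHF 8339.62

Supplier A (CIF):
The CIF price already equals the CIF value: 112197.18
Import duty = 112197.18 × 10.3% = 11556.31
Buyer bears (A): 173.27 + 360.56 + 884.98 = 1418.81
Landed cost (A) = invoice 112197.18 + 1418.81 + duty 11556.31 = 125172.30
Supplier B (EXW):
CIF value = EXW price + inland to port + export clearance + origin terminal + freight + insurance = 96297.03 + 1300.26 + 344.39 + 821.44 + 5626.72 + 246.49 = 104636.33
Import duty = 104636.33 × 10.3% = 10777.54
Buyer bears (B): 1300.26 + 344.39 + 821.44 + 5626.72 + 246.49 + 173.27 + 360.56 + 884.98 = 9758.11
Landed cost (B) = invoice 96297.03 + 9758.11 + duty 10777.54 = 116832.68
Difference = |125172.30 − 116832.68| = 8339.62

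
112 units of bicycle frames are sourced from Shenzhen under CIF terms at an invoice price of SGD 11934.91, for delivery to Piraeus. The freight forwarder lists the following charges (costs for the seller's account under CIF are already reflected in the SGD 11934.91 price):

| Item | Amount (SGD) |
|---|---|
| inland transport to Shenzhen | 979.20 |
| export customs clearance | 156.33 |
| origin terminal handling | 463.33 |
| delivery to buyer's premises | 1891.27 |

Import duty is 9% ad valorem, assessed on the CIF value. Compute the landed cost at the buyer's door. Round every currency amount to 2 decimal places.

CIF: the seller pays costs through ocean freight and marine insurance to the destination port.
Already in the invoice (seller's account under CIF): inland to port, export clearance, origin terminal — exclude.
The CIF price already equals the CIF value: 11934.91
Import duty = 11934.91 × 9% = 1074.14
Buyer bears: delivery 1891.27 + duty 1074.14 = 2965.41
Landed cost = invoice 11934.91 + 2965.41 = 14900.32

Total landed cost: SGD 14900.32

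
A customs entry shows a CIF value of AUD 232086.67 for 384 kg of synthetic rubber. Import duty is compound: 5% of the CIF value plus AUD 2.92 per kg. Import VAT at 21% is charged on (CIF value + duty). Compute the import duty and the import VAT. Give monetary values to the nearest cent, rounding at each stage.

Import duty: AUD 12725.61; import VAT: AUD 51410.58

Ad valorem component: 232086.67 × 5% = 11604.33
Specific component: 384 × 2.92 = 1121.28
Import duty = 11604.33 + 1121.28 = 12725.61
VAT base = CIF + duty = 232086.67 + 12725.61 = 244812.28
Import VAT = 244812.28 × 21% = 51410.58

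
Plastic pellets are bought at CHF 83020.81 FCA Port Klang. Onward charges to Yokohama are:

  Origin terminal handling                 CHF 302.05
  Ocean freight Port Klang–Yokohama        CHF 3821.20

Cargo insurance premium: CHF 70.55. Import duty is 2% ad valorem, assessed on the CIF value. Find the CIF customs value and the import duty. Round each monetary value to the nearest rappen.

CIF value: CHF 87214.61; import duty: CHF 1744.29

CIF = FCA price + pre-shipment costs + freight + insurance
CIF = 83020.81 + 302.05 + 3821.20 + 70.55 = 87214.61
Import duty = 87214.61 × 2% = 1744.29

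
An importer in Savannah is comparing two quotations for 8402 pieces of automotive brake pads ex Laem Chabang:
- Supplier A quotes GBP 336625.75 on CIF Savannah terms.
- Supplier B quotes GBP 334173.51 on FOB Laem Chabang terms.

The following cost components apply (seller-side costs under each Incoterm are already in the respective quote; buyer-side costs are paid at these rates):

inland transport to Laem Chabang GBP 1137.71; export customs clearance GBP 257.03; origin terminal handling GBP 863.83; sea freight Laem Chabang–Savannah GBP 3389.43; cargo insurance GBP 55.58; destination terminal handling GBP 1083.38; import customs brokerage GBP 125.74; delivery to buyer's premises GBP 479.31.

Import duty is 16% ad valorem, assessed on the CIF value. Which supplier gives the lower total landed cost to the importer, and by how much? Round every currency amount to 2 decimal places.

Supplier A (CIF):
The CIF price already equals the CIF value: 336625.75
Import duty = 336625.75 × 16% = 53860.12
Buyer bears (A): 1083.38 + 125.74 + 479.31 = 1688.43
Landed cost (A) = invoice 336625.75 + 1688.43 + duty 53860.12 = 392174.30
Supplier B (FOB):
CIF value = FOB price + freight + insurance = 334173.51 + 3389.43 + 55.58 = 337618.52
Import duty = 337618.52 × 16% = 54018.96
Buyer bears (B): 3389.43 + 55.58 + 1083.38 + 125.74 + 479.31 = 5133.44
Landed cost (B) = invoice 334173.51 + 5133.44 + duty 54018.96 = 393325.91
Difference = |392174.30 − 393325.91| = 1151.61

Supplier A is cheaper by GBP 1151.61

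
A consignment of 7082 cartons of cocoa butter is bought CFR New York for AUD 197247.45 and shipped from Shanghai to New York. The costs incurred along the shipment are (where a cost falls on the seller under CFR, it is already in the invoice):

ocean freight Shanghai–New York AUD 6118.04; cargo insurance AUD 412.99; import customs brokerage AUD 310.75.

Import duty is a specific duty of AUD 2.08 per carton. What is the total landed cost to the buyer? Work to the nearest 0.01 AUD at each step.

Total landed cost: AUD 212701.75

CFR: the seller pays costs through ocean freight to the destination port, but not insurance.
Already in the invoice (seller's account under CFR): freight — exclude.
CIF value = CFR price + insurance = 197247.45 + 412.99 = 197660.44
Import duty = 7082 × 2.08 = 14730.56
Buyer bears: insurance 412.99 + brokerage 310.75 + duty 14730.56 = 15454.30
Landed cost = invoice 197247.45 + 15454.30 = 212701.75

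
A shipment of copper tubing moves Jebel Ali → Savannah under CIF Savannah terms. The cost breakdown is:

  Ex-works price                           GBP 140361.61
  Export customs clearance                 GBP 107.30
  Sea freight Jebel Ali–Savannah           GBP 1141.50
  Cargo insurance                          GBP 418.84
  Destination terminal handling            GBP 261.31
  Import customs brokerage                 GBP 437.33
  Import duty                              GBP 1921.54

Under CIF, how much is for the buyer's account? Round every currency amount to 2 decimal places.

CIF: the seller pays costs through ocean freight and marine insurance to the destination port.
Seller's account: goods 140361.61 + export clearance 107.30 + freight 1141.50 + insurance 418.84 = 142029.25
Buyer's account: destination terminal 261.31 + brokerage 437.33 + duty 1921.54 = 2620.18

Buyer's account: GBP 2620.18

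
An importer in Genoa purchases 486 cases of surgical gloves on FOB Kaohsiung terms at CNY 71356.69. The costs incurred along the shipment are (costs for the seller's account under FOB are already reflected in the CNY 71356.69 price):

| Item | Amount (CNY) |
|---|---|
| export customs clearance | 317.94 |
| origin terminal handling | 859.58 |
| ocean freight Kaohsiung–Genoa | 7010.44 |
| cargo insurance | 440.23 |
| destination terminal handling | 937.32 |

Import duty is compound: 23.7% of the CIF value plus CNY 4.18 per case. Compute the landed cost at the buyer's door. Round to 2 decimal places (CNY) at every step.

FOB: the seller bears costs until goods are on board at the origin port; the buyer bears freight, insurance and all costs thereafter.
Already in the invoice (seller's account under FOB): export clearance, origin terminal — exclude.
CIF value = FOB price + freight + insurance = 71356.69 + 7010.44 + 440.23 = 78807.36
Ad valorem component: 78807.36 × 23.7% = 18677.34
Specific component: 486 × 4.18 = 2031.48
Import duty = 18677.34 + 2031.48 = 20708.82
Buyer bears: freight 7010.44 + insurance 440.23 + destination terminal 937.32 + duty 20708.82 = 29096.81
Landed cost = invoice 71356.69 + 29096.81 = 100453.50

Total landed cost: CNY 100453.50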